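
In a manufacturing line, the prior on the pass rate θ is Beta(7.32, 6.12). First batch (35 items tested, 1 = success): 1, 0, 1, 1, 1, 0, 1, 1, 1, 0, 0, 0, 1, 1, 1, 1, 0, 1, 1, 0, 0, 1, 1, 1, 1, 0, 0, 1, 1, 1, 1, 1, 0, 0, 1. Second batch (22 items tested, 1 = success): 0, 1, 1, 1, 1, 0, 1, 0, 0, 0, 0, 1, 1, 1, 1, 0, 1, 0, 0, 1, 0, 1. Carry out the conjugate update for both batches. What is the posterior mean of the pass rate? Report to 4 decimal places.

0.6008

The Beta prior is conjugate to a Binomial/Bernoulli likelihood; the update adds successes to α and failures to β.
After batch 1: Beta(7.32+23, 6.12+12) = Beta(30.32, 18.12).
After batch 2: Beta(30.32+12, 18.12+10) = Beta(42.32, 28.12).
Posterior mean = α/(α+β) = 42.32/70.44 = 0.6008.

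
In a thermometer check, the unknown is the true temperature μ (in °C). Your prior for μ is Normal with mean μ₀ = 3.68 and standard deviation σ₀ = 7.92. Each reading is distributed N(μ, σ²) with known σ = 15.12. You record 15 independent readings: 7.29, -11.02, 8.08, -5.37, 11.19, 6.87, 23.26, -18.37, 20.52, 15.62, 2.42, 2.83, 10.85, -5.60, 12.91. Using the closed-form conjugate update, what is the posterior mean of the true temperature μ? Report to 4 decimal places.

5.0895

For Normal data with known variance σ², a Normal(μ₀, σ₀²) prior on μ is conjugate. Posterior precision = 1/σ₀² + n/σ²; posterior mean is the precision-weighted average of μ₀ and x̄.
Σxᵢ = 7.29 + (-11.02) + 8.08 + (-5.37) + 11.19 + 6.87 + 23.26 + (-18.37) + 20.52 + 15.62 + 2.42 + 2.83 + 10.85 + (-5.60) + 12.91 = 81.48, so n·x̄ = 81.48.
σ₀² = 7.92² = 62.7264, σ² = 15.12² = 228.6144; σ² + n·σ₀² = 228.6144 + 15·62.7264 = 1169.5104.
Posterior mean = (μ₀/σ₀² + n·x̄/σ²)/(1/σ₀² + n/σ²) = (σ²·μ₀ + σ₀²·n·x̄)/(σ² + n·σ₀²) = (228.6144·3.68 + 62.7264·81.48)/1169.5104 = 5952.248064/1169.5104 = 5.0895.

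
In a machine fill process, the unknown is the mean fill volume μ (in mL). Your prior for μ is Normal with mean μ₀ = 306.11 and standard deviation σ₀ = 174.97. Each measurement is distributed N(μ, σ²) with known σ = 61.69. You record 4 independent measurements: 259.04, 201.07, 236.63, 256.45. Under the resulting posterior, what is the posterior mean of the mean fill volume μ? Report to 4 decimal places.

240.3414

For Normal data with known variance σ², a Normal(μ₀, σ₀²) prior on μ is conjugate. Posterior precision = 1/σ₀² + n/σ²; posterior mean is the precision-weighted average of μ₀ and x̄.
Σxᵢ = 259.04 + 201.07 + 236.63 + 256.45 = 953.19, so n·x̄ = 953.19.
σ₀² = 174.97² = 30614.5009, σ² = 61.69² = 3805.6561; σ² + n·σ₀² = 3805.6561 + 4·30614.5009 = 126263.6597.
Posterior mean = (μ₀/σ₀² + n·x̄/σ²)/(1/σ₀² + n/σ²) = (σ²·μ₀ + σ₀²·n·x̄)/(σ² + n·σ₀²) = (3805.6561·306.11 + 30614.5009·953.19)/126263.6597 = 30346385.501642/126263.6597 = 240.3414.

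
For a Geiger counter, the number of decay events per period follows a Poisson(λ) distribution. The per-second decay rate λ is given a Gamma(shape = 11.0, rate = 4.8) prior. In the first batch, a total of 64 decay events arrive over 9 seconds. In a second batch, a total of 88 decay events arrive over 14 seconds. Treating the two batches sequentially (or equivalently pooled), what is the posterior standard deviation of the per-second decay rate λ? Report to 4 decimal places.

0.4592

With a Gamma(shape α, rate β) prior, the Poisson likelihood is conjugate: the posterior is Gamma(α + ΣXᵢ, β + n).
After batch 1: Gamma(α+S, β+n) = Gamma(11.0+64, 4.8+9) = Gamma(75.0, 13.8).
After batch 2: Gamma(α+S, β+n) = Gamma(75.0+88, 13.8+14) = Gamma(163.0, 27.8).
SD = √α/β = √163.0/27.8 = 0.4592.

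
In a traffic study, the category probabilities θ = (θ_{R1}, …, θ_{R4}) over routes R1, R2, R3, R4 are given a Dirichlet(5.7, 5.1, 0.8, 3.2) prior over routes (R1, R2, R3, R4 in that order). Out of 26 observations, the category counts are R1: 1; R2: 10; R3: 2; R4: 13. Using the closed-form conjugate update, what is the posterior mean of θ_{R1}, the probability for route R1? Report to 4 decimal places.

0.1642

The Dirichlet prior is conjugate to the Multinomial likelihood: each posterior αⱼ = prior αⱼ + observed count nⱼ.
Posterior concentration: (6.7, 15.1, 2.8, 16.2), total = 40.8.
E[θ_{R1}|data] = α_{R1}/Σα = 6.7/40.8 = 0.1642.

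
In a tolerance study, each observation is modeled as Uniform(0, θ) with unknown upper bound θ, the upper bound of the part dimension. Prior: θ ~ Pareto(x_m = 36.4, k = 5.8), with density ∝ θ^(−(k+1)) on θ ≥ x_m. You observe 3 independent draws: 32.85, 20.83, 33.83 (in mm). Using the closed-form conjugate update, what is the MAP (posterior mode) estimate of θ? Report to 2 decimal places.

A Pareto(scale x_m, shape k) prior on the upper bound θ of Uniform(0, θ) is conjugate: posterior is Pareto(max(x_m, max xᵢ), k + n).
Sample maximum = 33.83; prior scale x_m = 36.4 → posterior scale = max = 36.40.
Posterior shape = 5.8 + 3 = 8.8.
The Pareto density is decreasing on [x_m, ∞), so the mode is x_m = 36.40.

36.40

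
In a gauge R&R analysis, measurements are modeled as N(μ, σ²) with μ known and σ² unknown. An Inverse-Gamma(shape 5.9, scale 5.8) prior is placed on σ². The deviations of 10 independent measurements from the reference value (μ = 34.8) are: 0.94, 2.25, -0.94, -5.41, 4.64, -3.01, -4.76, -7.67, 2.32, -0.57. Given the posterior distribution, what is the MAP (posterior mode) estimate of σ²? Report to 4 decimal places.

6.9530

With known mean μ and an Inverse-Gamma(α, β) prior on σ², the Normal likelihood is conjugate: posterior is Inv-Gamma(α + n/2, β + Σ(xᵢ−μ)²/2).
Σ(xᵢ−μ)² = (0.94)² + (2.25)² + (-0.94)² + (-5.41)² + (4.64)² + (-3.01)² + (-4.76)² + (-7.67)² + (2.32)² + (-0.57)² = 153.8813.
Posterior: Inv-Gamma(5.9 + 10/2, 5.8 + 153.8813/2) = Inv-Gamma(10.90, 82.74065).
Mode = β/(α+1) = 82.74065/11.90 = 6.9530.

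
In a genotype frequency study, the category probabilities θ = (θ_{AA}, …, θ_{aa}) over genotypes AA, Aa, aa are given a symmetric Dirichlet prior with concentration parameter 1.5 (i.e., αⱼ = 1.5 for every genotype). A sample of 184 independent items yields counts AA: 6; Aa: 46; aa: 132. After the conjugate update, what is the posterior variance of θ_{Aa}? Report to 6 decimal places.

The Dirichlet prior is conjugate to the Multinomial likelihood: each posterior αⱼ = prior αⱼ + observed count nⱼ.
Posterior concentration: (7.5, 47.5, 133.5), total = 188.5.
Var[θ_j] = α_j(Σα−α_j)/((Σα)²(Σα+1)) = 47.5·141.0/(188.5²·189.5) = 0.000995.

0.000995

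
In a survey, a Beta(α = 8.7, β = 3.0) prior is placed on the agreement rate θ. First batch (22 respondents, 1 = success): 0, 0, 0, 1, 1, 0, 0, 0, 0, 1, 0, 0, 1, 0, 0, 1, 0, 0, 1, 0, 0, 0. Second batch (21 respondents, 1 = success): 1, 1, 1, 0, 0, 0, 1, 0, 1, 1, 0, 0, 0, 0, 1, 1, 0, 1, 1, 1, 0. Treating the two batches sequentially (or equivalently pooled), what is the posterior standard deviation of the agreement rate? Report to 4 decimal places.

The Beta prior is conjugate to a Binomial/Bernoulli likelihood; the update adds successes to α and failures to β.
After batch 1: Beta(8.7+6, 3.0+16) = Beta(14.7, 19.0).
After batch 2: Beta(14.7+11, 19.0+10) = Beta(25.7, 29.0).
Var = αβ/((α+β)²(α+β+1)) = 25.7·29.0/(54.7²·55.7) = 0.00447199; SD = √0.00447199 = 0.0669.

0.0669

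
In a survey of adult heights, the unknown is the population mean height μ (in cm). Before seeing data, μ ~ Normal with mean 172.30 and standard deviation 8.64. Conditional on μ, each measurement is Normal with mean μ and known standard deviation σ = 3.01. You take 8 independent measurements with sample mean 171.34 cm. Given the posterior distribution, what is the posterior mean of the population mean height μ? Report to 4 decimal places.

For Normal data with known variance σ², a Normal(μ₀, σ₀²) prior on μ is conjugate. Posterior precision = 1/σ₀² + n/σ²; posterior mean is the precision-weighted average of μ₀ and x̄.
n·x̄ = 8·171.34 = 1370.72.
σ₀² = 8.64² = 74.6496, σ² = 3.01² = 9.0601; σ² + n·σ₀² = 9.0601 + 8·74.6496 = 606.2569.
Posterior mean = (μ₀/σ₀² + n·x̄/σ²)/(1/σ₀² + n/σ²) = (σ²·μ₀ + σ₀²·n·x̄)/(σ² + n·σ₀²) = (9.0601·172.30 + 74.6496·1370.72)/606.2569 = 103884.754942/606.2569 = 171.3543.

171.3543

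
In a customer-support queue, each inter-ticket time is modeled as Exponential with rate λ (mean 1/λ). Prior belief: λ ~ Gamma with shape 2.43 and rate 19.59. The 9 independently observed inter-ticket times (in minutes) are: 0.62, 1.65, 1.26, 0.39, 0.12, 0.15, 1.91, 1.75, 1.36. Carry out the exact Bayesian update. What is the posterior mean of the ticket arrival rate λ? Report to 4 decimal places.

With a Gamma(shape α, rate β) prior on the exponential rate λ, the posterior after n observations with total T = Σxᵢ is Gamma(α+n, β+T).
Sum of observations T = 9.21 minutes; n = 9.
Posterior: Gamma(2.43+9, 19.59+9.21) = Gamma(11.43, 28.80).
Posterior mean of λ = α/β = 11.43/28.80 = 0.3969.

0.3969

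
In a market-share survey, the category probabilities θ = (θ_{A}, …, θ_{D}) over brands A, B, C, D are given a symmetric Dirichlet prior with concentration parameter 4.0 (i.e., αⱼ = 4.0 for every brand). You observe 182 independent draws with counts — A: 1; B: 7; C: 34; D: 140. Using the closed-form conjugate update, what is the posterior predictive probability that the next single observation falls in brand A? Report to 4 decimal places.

The Dirichlet prior is conjugate to the Multinomial likelihood: each posterior αⱼ = prior αⱼ + observed count nⱼ.
Posterior concentration: (5.0, 11.0, 38.0, 144.0), total = 198.0.
P(next = A | data) = α_{A}/Σα = 0.0253.

0.0253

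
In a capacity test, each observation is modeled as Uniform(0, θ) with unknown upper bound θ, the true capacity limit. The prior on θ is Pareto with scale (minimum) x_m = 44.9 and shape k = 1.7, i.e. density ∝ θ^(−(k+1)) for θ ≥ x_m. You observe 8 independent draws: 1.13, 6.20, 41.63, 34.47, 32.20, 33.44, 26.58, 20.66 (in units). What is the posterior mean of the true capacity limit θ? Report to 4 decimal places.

50.0609

A Pareto(scale x_m, shape k) prior on the upper bound θ of Uniform(0, θ) is conjugate: posterior is Pareto(max(x_m, max xᵢ), k + n).
Sample maximum = 41.63; prior scale x_m = 44.9 → posterior scale = max = 44.90.
Posterior shape = 1.7 + 8 = 9.7.
E[θ|data] = k·x_m/(k−1) = 9.7·44.90/8.7 = 50.0609.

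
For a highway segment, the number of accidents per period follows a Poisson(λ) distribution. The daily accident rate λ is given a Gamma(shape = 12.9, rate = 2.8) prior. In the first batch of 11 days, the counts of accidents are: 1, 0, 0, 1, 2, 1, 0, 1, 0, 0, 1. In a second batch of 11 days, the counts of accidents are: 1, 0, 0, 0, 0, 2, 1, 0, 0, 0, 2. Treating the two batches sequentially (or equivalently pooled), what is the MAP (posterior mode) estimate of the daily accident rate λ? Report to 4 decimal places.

1.0040

With a Gamma(shape α, rate β) prior, the Poisson likelihood is conjugate: the posterior is Gamma(α + ΣXᵢ, β + n).
Batch 1: sum of counts S = 7 over n = 11 days.
After batch 1: Gamma(α+S, β+n) = Gamma(12.9+7, 2.8+11) = Gamma(19.9, 13.8).
Batch 2: sum of counts S = 6 over n = 11 days.
After batch 2: Gamma(α+S, β+n) = Gamma(19.9+6, 13.8+11) = Gamma(25.9, 24.8).
Mode of Gamma(α,β) for α≥1 is (α−1)/β = 24.9/24.8 = 1.0040.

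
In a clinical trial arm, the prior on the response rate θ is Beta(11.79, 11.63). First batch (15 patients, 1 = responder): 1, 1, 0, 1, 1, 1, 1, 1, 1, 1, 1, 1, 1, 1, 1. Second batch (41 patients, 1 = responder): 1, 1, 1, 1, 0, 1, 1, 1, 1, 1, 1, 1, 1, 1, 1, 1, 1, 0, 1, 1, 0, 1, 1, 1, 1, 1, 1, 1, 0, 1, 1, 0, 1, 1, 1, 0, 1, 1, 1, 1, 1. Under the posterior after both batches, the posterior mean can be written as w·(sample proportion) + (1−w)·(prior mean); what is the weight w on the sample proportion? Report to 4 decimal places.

0.7051

The Beta prior is conjugate to a Binomial/Bernoulli likelihood; the update adds successes to α and failures to β.
Total number of patients: n = 15 + 41 = 56.
Posterior mean = (α₀+k)/(α₀+β₀+n) = [n/(α₀+β₀+n)]·(k/n) + [(α₀+β₀)/(α₀+β₀+n)]·α₀/(α₀+β₀), so only n and the prior enter the weight.
The weight on the data is w = n/(α₀+β₀+n) = 56/(11.79+11.63+56) = 56/79.42 = 0.7051.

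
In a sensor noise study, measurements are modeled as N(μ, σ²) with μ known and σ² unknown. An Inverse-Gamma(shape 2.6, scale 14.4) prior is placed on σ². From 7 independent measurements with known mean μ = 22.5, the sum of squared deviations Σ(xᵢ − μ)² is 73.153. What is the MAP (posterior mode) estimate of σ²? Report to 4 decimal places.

With known mean μ and an Inverse-Gamma(α, β) prior on σ², the Normal likelihood is conjugate: posterior is Inv-Gamma(α + n/2, β + Σ(xᵢ−μ)²/2).
Posterior: Inv-Gamma(2.6 + 7/2, 14.4 + 73.153/2) = Inv-Gamma(6.10, 50.9765).
Mode = β/(α+1) = 50.9765/7.10 = 7.1798.

7.1798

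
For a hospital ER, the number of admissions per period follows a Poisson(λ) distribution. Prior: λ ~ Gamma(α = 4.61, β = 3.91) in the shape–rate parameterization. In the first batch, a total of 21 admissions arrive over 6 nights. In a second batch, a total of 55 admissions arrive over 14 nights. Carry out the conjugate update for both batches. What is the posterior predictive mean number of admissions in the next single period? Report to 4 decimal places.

With a Gamma(shape α, rate β) prior, the Poisson likelihood is conjugate: the posterior is Gamma(α + ΣXᵢ, β + n).
After batch 1: Gamma(α+S, β+n) = Gamma(4.61+21, 3.91+6) = Gamma(25.61, 9.91).
After batch 2: Gamma(α+S, β+n) = Gamma(25.61+55, 9.91+14) = Gamma(80.61, 23.91).
The predictive distribution for one future period is NegBinom with mean α/β = 3.3714.

3.3714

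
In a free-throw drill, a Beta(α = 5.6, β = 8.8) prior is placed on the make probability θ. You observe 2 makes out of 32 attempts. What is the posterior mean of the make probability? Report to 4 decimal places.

0.1638

The Beta prior is conjugate to a Binomial/Bernoulli likelihood; the update adds successes to α and failures to β.
Posterior: Beta(α+k, β+n−k) = Beta(5.6+2, 8.8+30) = Beta(7.6, 38.8).
Posterior mean = α/(α+β) = 7.6/46.4 = 0.1638.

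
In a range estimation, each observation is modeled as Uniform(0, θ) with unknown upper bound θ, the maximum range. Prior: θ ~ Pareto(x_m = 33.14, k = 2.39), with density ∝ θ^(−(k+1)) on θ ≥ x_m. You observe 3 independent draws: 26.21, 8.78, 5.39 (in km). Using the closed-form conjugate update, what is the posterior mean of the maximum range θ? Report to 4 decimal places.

40.6890

A Pareto(scale x_m, shape k) prior on the upper bound θ of Uniform(0, θ) is conjugate: posterior is Pareto(max(x_m, max xᵢ), k + n).
Sample maximum = 26.21; prior scale x_m = 33.14 → posterior scale = max = 33.14.
Posterior shape = 2.39 + 3 = 5.39.
E[θ|data] = k·x_m/(k−1) = 5.39·33.14/4.39 = 40.6890.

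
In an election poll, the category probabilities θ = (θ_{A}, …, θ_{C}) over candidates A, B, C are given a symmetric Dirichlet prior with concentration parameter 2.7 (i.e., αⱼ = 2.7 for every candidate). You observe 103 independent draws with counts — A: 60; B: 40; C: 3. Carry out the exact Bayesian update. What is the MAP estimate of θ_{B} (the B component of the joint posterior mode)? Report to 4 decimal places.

0.3858

The Dirichlet prior is conjugate to the Multinomial likelihood: each posterior αⱼ = prior αⱼ + observed count nⱼ.
Posterior concentration: (62.7, 42.7, 5.7), total = 111.1.
Joint mode component: (α_{B}−1)/(Σα−K) = 41.7/108.1 = 0.3858.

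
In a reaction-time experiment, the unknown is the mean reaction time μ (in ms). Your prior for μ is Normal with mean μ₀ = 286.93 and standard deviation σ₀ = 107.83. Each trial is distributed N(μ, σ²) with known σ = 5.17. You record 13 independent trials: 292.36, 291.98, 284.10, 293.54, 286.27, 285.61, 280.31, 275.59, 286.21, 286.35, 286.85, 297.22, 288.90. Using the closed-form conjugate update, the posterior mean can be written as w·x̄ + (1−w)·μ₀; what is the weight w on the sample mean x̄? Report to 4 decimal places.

For Normal data with known variance σ², a Normal(μ₀, σ₀²) prior on μ is conjugate. Posterior precision = 1/σ₀² + n/σ²; posterior mean is the precision-weighted average of μ₀ and x̄.
σ₀² = 107.83² = 11627.3089, σ² = 5.17² = 26.7289. Prior precision 1/σ₀² = 1/11627.3089; data precision n/σ² = 13/26.7289.
w = (n/σ²)/(1/σ₀² + n/σ²) = n·σ₀²/(σ² + n·σ₀²) = 13·11627.3089/(26.7289 + 13·11627.3089) = 151155.0157/151181.7446 = 0.9998.

0.9998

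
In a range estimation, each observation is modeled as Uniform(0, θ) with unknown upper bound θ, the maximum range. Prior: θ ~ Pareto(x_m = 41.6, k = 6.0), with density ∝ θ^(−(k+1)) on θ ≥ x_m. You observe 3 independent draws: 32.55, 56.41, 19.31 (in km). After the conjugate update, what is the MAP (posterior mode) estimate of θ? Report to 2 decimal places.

56.41

A Pareto(scale x_m, shape k) prior on the upper bound θ of Uniform(0, θ) is conjugate: posterior is Pareto(max(x_m, max xᵢ), k + n).
Sample maximum = 56.41; prior scale x_m = 41.6 → posterior scale = max = 56.41.
Posterior shape = 6.0 + 3 = 9.0.
The Pareto density is decreasing on [x_m, ∞), so the mode is x_m = 56.41.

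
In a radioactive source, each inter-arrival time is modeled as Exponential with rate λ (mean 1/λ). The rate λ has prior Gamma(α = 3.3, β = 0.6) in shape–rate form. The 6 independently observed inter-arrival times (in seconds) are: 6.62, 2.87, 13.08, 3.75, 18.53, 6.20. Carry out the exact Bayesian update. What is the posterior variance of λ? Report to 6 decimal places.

With a Gamma(shape α, rate β) prior on the exponential rate λ, the posterior after n observations with total T = Σxᵢ is Gamma(α+n, β+T).
Sum of observations T = 51.05 seconds; n = 6.
Posterior: Gamma(3.3+6, 0.6+51.05) = Gamma(9.3, 51.65).
Var = α/β² = 0.003486.

0.003486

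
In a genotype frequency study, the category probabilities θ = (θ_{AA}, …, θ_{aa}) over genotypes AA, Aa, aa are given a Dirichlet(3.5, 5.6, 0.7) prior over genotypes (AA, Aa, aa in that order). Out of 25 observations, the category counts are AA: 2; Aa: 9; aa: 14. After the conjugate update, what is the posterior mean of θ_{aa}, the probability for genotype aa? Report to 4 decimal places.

0.4224

The Dirichlet prior is conjugate to the Multinomial likelihood: each posterior αⱼ = prior αⱼ + observed count nⱼ.
Posterior concentration: (5.5, 14.6, 14.7), total = 34.8.
E[θ_{aa}|data] = α_{aa}/Σα = 14.7/34.8 = 0.4224.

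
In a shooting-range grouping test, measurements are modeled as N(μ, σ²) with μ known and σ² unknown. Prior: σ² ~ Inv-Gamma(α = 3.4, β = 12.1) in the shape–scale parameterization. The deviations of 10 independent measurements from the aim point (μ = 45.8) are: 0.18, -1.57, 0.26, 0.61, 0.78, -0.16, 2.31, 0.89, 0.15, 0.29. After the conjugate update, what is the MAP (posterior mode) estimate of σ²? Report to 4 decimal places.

1.8088

With known mean μ and an Inverse-Gamma(α, β) prior on σ², the Normal likelihood is conjugate: posterior is Inv-Gamma(α + n/2, β + Σ(xᵢ−μ)²/2).
Σ(xᵢ−μ)² = (0.18)² + (-1.57)² + (0.26)² + (0.61)² + (0.78)² + (-0.16)² + (2.31)² + (0.89)² + (0.15)² + (0.29)² = 9.8058.
Posterior: Inv-Gamma(3.4 + 10/2, 12.1 + 9.8058/2) = Inv-Gamma(8.40, 17.00290).
Mode = β/(α+1) = 17.00290/9.40 = 1.8088.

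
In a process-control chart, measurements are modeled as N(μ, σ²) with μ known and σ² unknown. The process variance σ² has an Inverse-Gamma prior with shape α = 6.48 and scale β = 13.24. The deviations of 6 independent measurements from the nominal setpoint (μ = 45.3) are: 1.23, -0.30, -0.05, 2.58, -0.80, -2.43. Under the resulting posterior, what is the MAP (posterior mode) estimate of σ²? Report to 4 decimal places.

With known mean μ and an Inverse-Gamma(α, β) prior on σ², the Normal likelihood is conjugate: posterior is Inv-Gamma(α + n/2, β + Σ(xᵢ−μ)²/2).
Σ(xᵢ−μ)² = (1.23)² + (-0.30)² + (-0.05)² + (2.58)² + (-0.80)² + (-2.43)² = 14.8067.
Posterior: Inv-Gamma(6.48 + 6/2, 13.24 + 14.8067/2) = Inv-Gamma(9.48, 20.64335).
Mode = β/(α+1) = 20.64335/10.48 = 1.9698.

1.9698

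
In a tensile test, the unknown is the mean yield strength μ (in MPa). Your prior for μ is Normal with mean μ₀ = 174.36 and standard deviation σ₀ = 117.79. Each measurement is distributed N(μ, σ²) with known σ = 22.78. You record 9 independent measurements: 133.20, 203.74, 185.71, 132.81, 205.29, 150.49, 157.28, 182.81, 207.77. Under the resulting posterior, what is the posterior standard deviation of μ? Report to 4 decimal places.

For Normal data with known variance σ², a Normal(μ₀, σ₀²) prior on μ is conjugate. Posterior precision = 1/σ₀² + n/σ²; posterior mean is the precision-weighted average of μ₀ and x̄.
σ₀² = 117.79² = 13874.4841, σ² = 22.78² = 518.9284; σ² + n·σ₀² = 518.9284 + 9·13874.4841 = 125389.2853.
Posterior precision = 1/σ₀² + n/σ² = 1/13874.4841 + 9/518.9284 = (σ² + n·σ₀²)/(σ₀²σ²) = 125389.2853/(13874.4841·518.9284); posterior variance σₙ² = σ₀²σ²/(σ² + n·σ₀²) = 13874.4841·518.9284/125389.2853 = 57.420088.
Posterior SD = √σₙ² = √(13874.4841·518.9284/125389.2853) = 7.5776.

7.5776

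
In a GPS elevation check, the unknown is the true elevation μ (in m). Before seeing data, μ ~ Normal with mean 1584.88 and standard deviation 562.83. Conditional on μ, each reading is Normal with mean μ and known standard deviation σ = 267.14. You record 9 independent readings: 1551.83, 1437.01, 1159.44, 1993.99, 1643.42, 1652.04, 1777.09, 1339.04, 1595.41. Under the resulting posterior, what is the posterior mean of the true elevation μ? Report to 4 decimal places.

1572.4522

For Normal data with known variance σ², a Normal(μ₀, σ₀²) prior on μ is conjugate. Posterior precision = 1/σ₀² + n/σ²; posterior mean is the precision-weighted average of μ₀ and x̄.
Σxᵢ = 1551.83 + 1437.01 + 1159.44 + 1993.99 + 1643.42 + 1652.04 + 1777.09 + 1339.04 + 1595.41 = 14149.27, so n·x̄ = 14149.27.
σ₀² = 562.83² = 316777.6089, σ² = 267.14² = 71363.7796; σ² + n·σ₀² = 71363.7796 + 9·316777.6089 = 2922362.2597.
Posterior mean = (μ₀/σ₀² + n·x̄/σ²)/(1/σ₀² + n/σ²) = (σ²·μ₀ + σ₀²·n·x̄)/(σ² + n·σ₀²) = (71363.7796·1584.88 + 316777.6089·14149.27)/2922362.2597 = 4595274945.292951/2922362.2597 = 1572.4522.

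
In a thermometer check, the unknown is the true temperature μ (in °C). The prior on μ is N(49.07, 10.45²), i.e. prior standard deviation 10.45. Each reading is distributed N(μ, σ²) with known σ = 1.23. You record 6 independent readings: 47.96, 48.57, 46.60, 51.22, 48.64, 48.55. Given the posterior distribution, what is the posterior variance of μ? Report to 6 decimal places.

For Normal data with known variance σ², a Normal(μ₀, σ₀²) prior on μ is conjugate. Posterior precision = 1/σ₀² + n/σ²; posterior mean is the precision-weighted average of μ₀ and x̄.
σ₀² = 10.45² = 109.2025, σ² = 1.23² = 1.5129; σ² + n·σ₀² = 1.5129 + 6·109.2025 = 656.7279.
Posterior precision = 1/σ₀² + n/σ² = 1/109.2025 + 6/1.5129 = (σ² + n·σ₀²)/(σ₀²σ²) = 656.7279/(109.2025·1.5129); posterior variance σₙ² = σ₀²σ²/(σ² + n·σ₀²) = 109.2025·1.5129/656.7279 = 0.251569.

0.251569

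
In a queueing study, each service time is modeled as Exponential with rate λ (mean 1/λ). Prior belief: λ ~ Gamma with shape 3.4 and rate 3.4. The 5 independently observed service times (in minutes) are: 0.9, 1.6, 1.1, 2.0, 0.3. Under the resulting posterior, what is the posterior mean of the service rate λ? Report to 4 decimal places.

0.9032

With a Gamma(shape α, rate β) prior on the exponential rate λ, the posterior after n observations with total T = Σxᵢ is Gamma(α+n, β+T).
Sum of observations T = 5.9 minutes; n = 5.
Posterior: Gamma(3.4+5, 3.4+5.9) = Gamma(8.4, 9.3).
Posterior mean of λ = α/β = 8.4/9.3 = 0.9032.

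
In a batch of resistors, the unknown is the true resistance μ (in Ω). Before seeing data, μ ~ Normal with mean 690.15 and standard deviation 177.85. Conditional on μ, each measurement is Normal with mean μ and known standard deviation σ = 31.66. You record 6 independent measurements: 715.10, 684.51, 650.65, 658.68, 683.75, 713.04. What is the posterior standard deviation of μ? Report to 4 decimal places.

12.8911

For Normal data with known variance σ², a Normal(μ₀, σ₀²) prior on μ is conjugate. Posterior precision = 1/σ₀² + n/σ²; posterior mean is the precision-weighted average of μ₀ and x̄.
σ₀² = 177.85² = 31630.6225, σ² = 31.66² = 1002.3556; σ² + n·σ₀² = 1002.3556 + 6·31630.6225 = 190786.0906.
Posterior precision = 1/σ₀² + n/σ² = 1/31630.6225 + 6/1002.3556 = (σ² + n·σ₀²)/(σ₀²σ²) = 190786.0906/(31630.6225·1002.3556); posterior variance σₙ² = σ₀²σ²/(σ² + n·σ₀²) = 31630.6225·1002.3556/190786.0906 = 166.181568.
Posterior SD = √σₙ² = √(31630.6225·1002.3556/190786.0906) = 12.8911.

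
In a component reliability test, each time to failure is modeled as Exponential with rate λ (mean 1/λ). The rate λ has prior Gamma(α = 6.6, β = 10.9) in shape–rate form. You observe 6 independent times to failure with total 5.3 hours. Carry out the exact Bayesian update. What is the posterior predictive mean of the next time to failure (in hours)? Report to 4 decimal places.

With a Gamma(shape α, rate β) prior on the exponential rate λ, the posterior after n observations with total T = Σxᵢ is Gamma(α+n, β+T).
Posterior: Gamma(6.6+6, 10.9+5.3) = Gamma(12.6, 16.2).
The predictive distribution for the next observation is Lomax; its mean is β/(α−1) = 16.2/11.6 = 1.3966.

1.3966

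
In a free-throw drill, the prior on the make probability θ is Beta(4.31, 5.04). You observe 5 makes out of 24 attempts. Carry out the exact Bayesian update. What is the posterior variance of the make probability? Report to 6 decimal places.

0.005858

The Beta prior is conjugate to a Binomial/Bernoulli likelihood; the update adds successes to α and failures to β.
Posterior: Beta(α+k, β+n−k) = Beta(4.31+5, 5.04+19) = Beta(9.31, 24.04).
Var = αβ/((α+β)²(α+β+1)) = 9.31·24.04/(33.35²·34.35) = 0.005858.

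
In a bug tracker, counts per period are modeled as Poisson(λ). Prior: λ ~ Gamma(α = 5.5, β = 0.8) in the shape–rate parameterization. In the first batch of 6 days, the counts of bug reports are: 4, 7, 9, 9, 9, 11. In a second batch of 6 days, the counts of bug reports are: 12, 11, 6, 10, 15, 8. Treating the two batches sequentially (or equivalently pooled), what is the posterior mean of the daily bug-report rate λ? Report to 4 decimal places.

9.1016

With a Gamma(shape α, rate β) prior, the Poisson likelihood is conjugate: the posterior is Gamma(α + ΣXᵢ, β + n).
Batch 1: sum of counts S = 49 over n = 6 days.
After batch 1: Gamma(α+S, β+n) = Gamma(5.5+49, 0.8+6) = Gamma(54.5, 6.8).
Batch 2: sum of counts S = 62 over n = 6 days.
After batch 2: Gamma(α+S, β+n) = Gamma(54.5+62, 6.8+6) = Gamma(116.5, 12.8).
Posterior mean = α/β = 116.5/12.8 = 9.1016.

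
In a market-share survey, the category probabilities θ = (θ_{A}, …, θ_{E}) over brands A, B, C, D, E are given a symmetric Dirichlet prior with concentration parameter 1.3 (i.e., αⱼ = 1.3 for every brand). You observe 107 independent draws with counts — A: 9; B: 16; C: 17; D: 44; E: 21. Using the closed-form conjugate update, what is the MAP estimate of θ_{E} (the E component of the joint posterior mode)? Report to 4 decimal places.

The Dirichlet prior is conjugate to the Multinomial likelihood: each posterior αⱼ = prior αⱼ + observed count nⱼ.
Posterior concentration: (10.3, 17.3, 18.3, 45.3, 22.3), total = 113.5.
Joint mode component: (α_{E}−1)/(Σα−K) = 21.3/108.5 = 0.1963.

0.1963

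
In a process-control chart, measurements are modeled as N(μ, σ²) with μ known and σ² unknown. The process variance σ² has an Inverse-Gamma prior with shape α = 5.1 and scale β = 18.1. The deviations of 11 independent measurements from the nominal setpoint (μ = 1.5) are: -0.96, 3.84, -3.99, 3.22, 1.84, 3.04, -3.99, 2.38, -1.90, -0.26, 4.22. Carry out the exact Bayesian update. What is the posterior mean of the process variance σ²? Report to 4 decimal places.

With known mean μ and an Inverse-Gamma(α, β) prior on σ², the Normal likelihood is conjugate: posterior is Inv-Gamma(α + n/2, β + Σ(xᵢ−μ)²/2).
Σ(xᵢ−μ)² = (-0.96)² + (3.84)² + (-3.99)² + (3.22)² + (1.84)² + (3.04)² + (-3.99)² + (2.38)² + (-1.90)² + (-0.26)² + (4.22)² = 97.6534.
Posterior: Inv-Gamma(5.1 + 11/2, 18.1 + 97.6534/2) = Inv-Gamma(10.60, 66.92670).
E[σ²|data] = β/(α−1) = 66.92670/9.60 = 6.9715.

6.9715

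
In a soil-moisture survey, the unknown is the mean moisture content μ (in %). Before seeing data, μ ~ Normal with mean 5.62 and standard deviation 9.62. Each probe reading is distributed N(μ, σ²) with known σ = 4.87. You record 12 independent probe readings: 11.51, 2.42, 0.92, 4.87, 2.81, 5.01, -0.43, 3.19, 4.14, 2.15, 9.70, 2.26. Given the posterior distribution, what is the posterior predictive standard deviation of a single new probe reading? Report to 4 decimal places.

5.0648

For Normal data with known variance σ², a Normal(μ₀, σ₀²) prior on μ is conjugate. Posterior precision = 1/σ₀² + n/σ²; posterior mean is the precision-weighted average of μ₀ and x̄.
σ₀² = 9.62² = 92.5444, σ² = 4.87² = 23.7169; σ² + n·σ₀² = 23.7169 + 12·92.5444 = 1134.2497.
Posterior precision = 1/σ₀² + n/σ² = 1/92.5444 + 12/23.7169 = (σ² + n·σ₀²)/(σ₀²σ²) = 1134.2497/(92.5444·23.7169); posterior variance σₙ² = σ₀²σ²/(σ² + n·σ₀²) = 92.5444·23.7169/1134.2497 = 1.935082.
Predictive variance for one new observation = σₙ² + σ² = 92.5444·23.7169/1134.2497 + 23.7169 = σ²·(σ₀² + 1134.2497)/1134.2497 = 23.7169·1226.7941/1134.2497 = 25.651982; SD = √(23.7169·1226.7941/1134.2497) = 5.0648.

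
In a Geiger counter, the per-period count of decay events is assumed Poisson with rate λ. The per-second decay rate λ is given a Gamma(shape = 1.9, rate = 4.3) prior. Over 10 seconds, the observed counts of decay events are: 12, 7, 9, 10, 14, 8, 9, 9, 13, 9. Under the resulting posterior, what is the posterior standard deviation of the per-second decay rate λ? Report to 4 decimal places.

With a Gamma(shape α, rate β) prior, the Poisson likelihood is conjugate: the posterior is Gamma(α + ΣXᵢ, β + n).
Sum of counts S = 100 over n = 10 seconds.
Posterior: Gamma(α+S, β+n) = Gamma(1.9+100, 4.3+10) = Gamma(101.9, 14.3).
SD = √α/β = √101.9/14.3 = 0.7059.

0.7059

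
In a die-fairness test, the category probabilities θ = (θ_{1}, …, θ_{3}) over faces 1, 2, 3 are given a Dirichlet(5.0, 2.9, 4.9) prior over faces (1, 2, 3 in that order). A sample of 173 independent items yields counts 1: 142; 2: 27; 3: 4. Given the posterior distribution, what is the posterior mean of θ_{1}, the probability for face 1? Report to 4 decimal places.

The Dirichlet prior is conjugate to the Multinomial likelihood: each posterior αⱼ = prior αⱼ + observed count nⱼ.
Posterior concentration: (147.0, 29.9, 8.9), total = 185.8.
E[θ_{1}|data] = α_{1}/Σα = 147.0/185.8 = 0.7912.

0.7912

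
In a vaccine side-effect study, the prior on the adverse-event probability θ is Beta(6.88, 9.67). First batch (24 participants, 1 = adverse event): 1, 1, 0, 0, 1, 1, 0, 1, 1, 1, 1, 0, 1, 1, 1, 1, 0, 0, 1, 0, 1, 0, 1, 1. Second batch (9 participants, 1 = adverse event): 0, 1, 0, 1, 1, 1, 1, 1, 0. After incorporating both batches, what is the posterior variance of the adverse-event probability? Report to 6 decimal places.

0.004810

The Beta prior is conjugate to a Binomial/Bernoulli likelihood; the update adds successes to α and failures to β.
After batch 1: Beta(6.88+16, 9.67+8) = Beta(22.88, 17.67).
After batch 2: Beta(22.88+6, 17.67+3) = Beta(28.88, 20.67).
Var = αβ/((α+β)²(α+β+1)) = 28.88·20.67/(49.55²·50.55) = 0.004810.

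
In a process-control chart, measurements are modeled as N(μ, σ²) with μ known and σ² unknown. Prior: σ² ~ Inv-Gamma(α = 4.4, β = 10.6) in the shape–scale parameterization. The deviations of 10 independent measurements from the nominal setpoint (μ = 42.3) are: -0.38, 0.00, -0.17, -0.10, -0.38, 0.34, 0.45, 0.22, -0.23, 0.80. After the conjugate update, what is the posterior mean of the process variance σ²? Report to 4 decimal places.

With known mean μ and an Inverse-Gamma(α, β) prior on σ², the Normal likelihood is conjugate: posterior is Inv-Gamma(α + n/2, β + Σ(xᵢ−μ)²/2).
Σ(xᵢ−μ)² = (-0.38)² + (0.00)² + (-0.17)² + (-0.10)² + (-0.38)² + (0.34)² + (0.45)² + (0.22)² + (-0.23)² + (0.80)² = 1.3871.
Posterior: Inv-Gamma(4.4 + 10/2, 10.6 + 1.3871/2) = Inv-Gamma(9.40, 11.29355).
E[σ²|data] = β/(α−1) = 11.29355/8.40 = 1.3445.

1.3445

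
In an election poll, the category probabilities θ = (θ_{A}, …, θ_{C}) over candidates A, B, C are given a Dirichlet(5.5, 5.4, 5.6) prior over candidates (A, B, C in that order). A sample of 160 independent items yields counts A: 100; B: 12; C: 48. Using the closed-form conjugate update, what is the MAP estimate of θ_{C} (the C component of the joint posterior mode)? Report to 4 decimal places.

The Dirichlet prior is conjugate to the Multinomial likelihood: each posterior αⱼ = prior αⱼ + observed count nⱼ.
Posterior concentration: (105.5, 17.4, 53.6), total = 176.5.
Joint mode component: (α_{C}−1)/(Σα−K) = 52.6/173.5 = 0.3032.

0.3032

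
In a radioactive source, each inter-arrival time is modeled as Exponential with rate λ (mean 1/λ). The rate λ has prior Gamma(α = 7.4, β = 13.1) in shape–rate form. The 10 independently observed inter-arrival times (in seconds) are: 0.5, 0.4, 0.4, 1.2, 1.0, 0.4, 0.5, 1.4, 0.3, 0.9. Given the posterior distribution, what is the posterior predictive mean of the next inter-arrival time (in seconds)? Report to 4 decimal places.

1.2256

With a Gamma(shape α, rate β) prior on the exponential rate λ, the posterior after n observations with total T = Σxᵢ is Gamma(α+n, β+T).
Sum of observations T = 7.0 seconds; n = 10.
Posterior: Gamma(7.4+10, 13.1+7.0) = Gamma(17.4, 20.1).
The predictive distribution for the next observation is Lomax; its mean is β/(α−1) = 20.1/16.4 = 1.2256.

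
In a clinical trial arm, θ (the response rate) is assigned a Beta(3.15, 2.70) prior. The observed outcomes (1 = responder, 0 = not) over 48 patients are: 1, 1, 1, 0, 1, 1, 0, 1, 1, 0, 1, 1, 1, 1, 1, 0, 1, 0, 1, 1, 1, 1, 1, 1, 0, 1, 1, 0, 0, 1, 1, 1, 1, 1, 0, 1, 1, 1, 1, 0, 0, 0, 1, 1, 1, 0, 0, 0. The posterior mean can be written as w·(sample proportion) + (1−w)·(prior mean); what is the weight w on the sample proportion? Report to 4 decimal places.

0.8914

The Beta prior is conjugate to a Binomial/Bernoulli likelihood; the update adds successes to α and failures to β.
Posterior mean = (α₀+k)/(α₀+β₀+n) = [n/(α₀+β₀+n)]·(k/n) + [(α₀+β₀)/(α₀+β₀+n)]·α₀/(α₀+β₀), so only n and the prior enter the weight.
The weight on the data is w = n/(α₀+β₀+n) = 48/(3.15+2.70+48) = 48/53.85 = 0.8914.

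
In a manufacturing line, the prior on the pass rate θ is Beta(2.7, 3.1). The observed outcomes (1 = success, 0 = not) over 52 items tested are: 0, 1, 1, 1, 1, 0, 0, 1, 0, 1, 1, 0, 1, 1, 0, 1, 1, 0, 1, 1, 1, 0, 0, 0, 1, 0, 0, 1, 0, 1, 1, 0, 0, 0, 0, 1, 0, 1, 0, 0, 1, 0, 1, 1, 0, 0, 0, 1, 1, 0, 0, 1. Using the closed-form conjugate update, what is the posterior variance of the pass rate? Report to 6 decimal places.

The Beta prior is conjugate to a Binomial/Bernoulli likelihood; the update adds successes to α and failures to β.
Posterior: Beta(α+k, β+n−k) = Beta(2.7+26, 3.1+26) = Beta(28.7, 29.1).
Var = αβ/((α+β)²(α+β+1)) = 28.7·29.1/(57.8²·58.8) = 0.004251.

0.004251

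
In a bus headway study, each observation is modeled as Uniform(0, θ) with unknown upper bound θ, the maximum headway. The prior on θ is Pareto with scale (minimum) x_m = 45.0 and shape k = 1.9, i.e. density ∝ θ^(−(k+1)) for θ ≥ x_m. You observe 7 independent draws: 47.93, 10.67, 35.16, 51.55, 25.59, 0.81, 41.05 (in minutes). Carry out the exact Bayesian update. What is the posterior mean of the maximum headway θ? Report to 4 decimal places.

58.0753

A Pareto(scale x_m, shape k) prior on the upper bound θ of Uniform(0, θ) is conjugate: posterior is Pareto(max(x_m, max xᵢ), k + n).
Sample maximum = 51.55; prior scale x_m = 45.0 → posterior scale = max = 51.55.
Posterior shape = 1.9 + 7 = 8.9.
E[θ|data] = k·x_m/(k−1) = 8.9·51.55/7.9 = 58.0753.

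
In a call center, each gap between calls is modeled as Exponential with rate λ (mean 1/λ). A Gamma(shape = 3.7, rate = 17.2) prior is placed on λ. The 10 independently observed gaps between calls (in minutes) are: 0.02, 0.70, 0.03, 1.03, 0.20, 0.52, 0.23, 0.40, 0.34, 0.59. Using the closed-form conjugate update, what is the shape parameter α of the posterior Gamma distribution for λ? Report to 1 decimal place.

13.7

With a Gamma(shape α, rate β) prior on the exponential rate λ, the posterior after n observations with total T = Σxᵢ is Gamma(α+n, β+T).
Sum of observations T = 4.06 minutes; n = 10.
Posterior: Gamma(3.7+10, 17.2+4.06) = Gamma(13.7, 21.26).
Posterior α = 13.7.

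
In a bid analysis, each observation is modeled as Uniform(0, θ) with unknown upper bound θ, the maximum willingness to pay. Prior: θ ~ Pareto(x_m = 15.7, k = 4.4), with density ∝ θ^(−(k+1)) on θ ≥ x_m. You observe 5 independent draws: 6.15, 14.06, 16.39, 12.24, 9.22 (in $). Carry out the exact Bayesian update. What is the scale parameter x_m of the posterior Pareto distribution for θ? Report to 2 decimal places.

16.39

A Pareto(scale x_m, shape k) prior on the upper bound θ of Uniform(0, θ) is conjugate: posterior is Pareto(max(x_m, max xᵢ), k + n).
Sample maximum = 16.39; prior scale x_m = 15.7 → posterior scale = max = 16.39.
Posterior shape = 4.4 + 5 = 9.4.
Posterior scale x_m = 16.39.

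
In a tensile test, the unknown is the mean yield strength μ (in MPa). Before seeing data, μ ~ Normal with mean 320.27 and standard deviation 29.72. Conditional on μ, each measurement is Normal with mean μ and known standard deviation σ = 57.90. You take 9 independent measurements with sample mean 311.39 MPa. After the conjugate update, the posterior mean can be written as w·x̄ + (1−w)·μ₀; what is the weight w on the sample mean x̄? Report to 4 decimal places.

For Normal data with known variance σ², a Normal(μ₀, σ₀²) prior on μ is conjugate. Posterior precision = 1/σ₀² + n/σ²; posterior mean is the precision-weighted average of μ₀ and x̄.
σ₀² = 29.72² = 883.2784, σ² = 57.90² = 3352.41. Prior precision 1/σ₀² = 1/883.2784; data precision n/σ² = 9/3352.41.
w = (n/σ²)/(1/σ₀² + n/σ²) = n·σ₀²/(σ² + n·σ₀²) = 9·883.2784/(3352.41 + 9·883.2784) = 7949.5056/11301.9156 = 0.7034.

0.7034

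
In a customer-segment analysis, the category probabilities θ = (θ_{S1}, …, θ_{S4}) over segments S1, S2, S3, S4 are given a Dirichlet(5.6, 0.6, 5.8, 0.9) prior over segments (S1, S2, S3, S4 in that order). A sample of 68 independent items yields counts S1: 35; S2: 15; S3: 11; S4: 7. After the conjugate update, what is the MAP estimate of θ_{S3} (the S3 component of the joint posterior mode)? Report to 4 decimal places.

The Dirichlet prior is conjugate to the Multinomial likelihood: each posterior αⱼ = prior αⱼ + observed count nⱼ.
Posterior concentration: (40.6, 15.6, 16.8, 7.9), total = 80.9.
Joint mode component: (α_{S3}−1)/(Σα−K) = 15.8/76.9 = 0.2055.

0.2055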